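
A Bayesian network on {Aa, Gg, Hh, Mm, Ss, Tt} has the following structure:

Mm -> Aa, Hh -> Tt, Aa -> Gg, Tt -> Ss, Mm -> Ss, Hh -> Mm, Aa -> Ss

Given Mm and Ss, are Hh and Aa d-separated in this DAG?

No

We examine all 4 paths between Hh and Aa:
Path 1: Hh → Tt → Ss ← Aa
  Tt is a chain and Tt is not conditioned on; Ss is a collider and Ss is conditioned on, which opens it — no node blocks this path, so it is active.
Path 2: Hh → Tt → Ss ← Mm → Aa
  Mm is a fork here and Mm is conditioned on, so the path is blocked at Mm.
Path 3: Hh → Mm → Ss ← Aa
  Mm is a chain here and Mm is conditioned on, so the path is blocked at Mm.
Path 4: Hh → Mm → Aa
  Mm is a chain here and Mm is conditioned on, so the path is blocked at Mm.
At least one path is unblocked, so d-separation fails.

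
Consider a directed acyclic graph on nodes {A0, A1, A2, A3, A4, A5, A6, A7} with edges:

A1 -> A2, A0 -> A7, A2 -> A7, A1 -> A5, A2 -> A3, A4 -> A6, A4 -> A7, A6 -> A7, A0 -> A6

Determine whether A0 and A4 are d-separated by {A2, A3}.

Enumerating the 4 paths from A0 to A4 and testing each for blocking by {A2, A3}:
Path 1: A0 → A7 ← A6 ← A4
  A7 is a collider here and neither A7 nor any of its descendants is conditioned on, so the collider stays closed — the path is blocked at A7.
Path 2: A0 → A7 ← A4
  A7 is a collider here and neither A7 nor any of its descendants is conditioned on, so the collider stays closed — the path is blocked at A7.
Path 3: A0 → A6 → A7 ← A4
  A7 is a collider here and neither A7 nor any of its descendants is conditioned on, so the collider stays closed — the path is blocked at A7.
Path 4: A0 → A6 ← A4
  A6 is a collider here and neither A6 nor any of its descendants is conditioned on, so the collider stays closed — the path is blocked at A6.
Every path is blocked, so A0 and A4 are d-separated given {A2, A3}.

Yes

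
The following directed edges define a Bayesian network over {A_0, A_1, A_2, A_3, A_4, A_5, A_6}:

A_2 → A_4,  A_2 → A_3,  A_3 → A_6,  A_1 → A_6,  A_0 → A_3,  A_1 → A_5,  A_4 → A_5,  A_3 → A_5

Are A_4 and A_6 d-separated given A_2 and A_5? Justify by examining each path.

No — A_4 and A_6 are not d-separated given {A_2, A_5}.

4 paths connect A_4 and A_6; each must be blocked for d-separation to hold:
  1. A_4 ← A_2 → A_3 → A_5 ← A_1 → A_6 — A_2:fork[blocks]; A_3:chain[open]; A_5:collider[open]; A_1:fork[open] ⇒ blocked
  2. A_4 ← A_2 → A_3 → A_6 — A_2:fork[blocks]; A_3:chain[open] ⇒ blocked
  3. A_4 → A_5 ← A_1 → A_6 — A_5:collider[open]; A_1:fork[open] ⇒ active
  4. A_4 → A_5 ← A_3 → A_6 — A_5:collider[open]; A_3:fork[open] ⇒ active
Because an active path exists, A_4 and A_6 are not d-separated.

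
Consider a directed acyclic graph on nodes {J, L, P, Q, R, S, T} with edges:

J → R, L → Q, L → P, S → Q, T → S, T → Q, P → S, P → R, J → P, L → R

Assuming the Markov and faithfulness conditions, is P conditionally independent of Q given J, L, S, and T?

Yes

Enumerating the 5 paths from P to Q and testing each for blocking by {J, L, S, T}:
  1. P → R ← L → Q — R:collider[blocks]; L:fork[blocks] ⇒ blocked
  2. P → S ← T → Q — S:collider[open]; T:fork[blocks] ⇒ blocked
  3. P → S → Q — S:chain[blocks] ⇒ blocked
  4. P ← L → Q — L:fork[blocks] ⇒ blocked
  5. P ← J → R ← L → Q — J:fork[blocks]; R:collider[blocks]; L:fork[blocks] ⇒ blocked
All paths are blocked; P ⊥ Q | {J, L, S, T} holds.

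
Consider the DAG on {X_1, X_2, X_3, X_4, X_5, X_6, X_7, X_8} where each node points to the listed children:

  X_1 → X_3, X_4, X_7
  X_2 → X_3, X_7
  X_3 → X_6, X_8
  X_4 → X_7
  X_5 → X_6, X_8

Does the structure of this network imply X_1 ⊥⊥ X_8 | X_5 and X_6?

No

We examine all 6 paths between X_1 and X_8:
  1. X_1 → X_7 ← X_2 → X_3 → X_8 — X_7:collider[blocks]; X_2:fork[open]; X_3:chain[open] ⇒ blocked
  2. X_1 → X_7 ← X_2 → X_3 → X_6 ← X_5 → X_8 — X_7:collider[blocks]; X_2:fork[open]; X_3:chain[open]; X_6:collider[open]; X_5:fork[blocks] ⇒ blocked
  3. X_1 → X_4 → X_7 ← X_2 → X_3 → X_8 — X_4:chain[open]; X_7:collider[blocks]; X_2:fork[open]; X_3:chain[open] ⇒ blocked
  4. X_1 → X_4 → X_7 ← X_2 → X_3 → X_6 ← X_5 → X_8 — X_4:chain[open]; X_7:collider[blocks]; X_2:fork[open]; X_3:chain[open]; X_6:collider[open]; X_5:fork[blocks] ⇒ blocked
  5. X_1 → X_3 → X_8 — X_3:chain[open] ⇒ active
  6. X_1 → X_3 → X_6 ← X_5 → X_8 — X_3:chain[open]; X_6:collider[open]; X_5:fork[blocks] ⇒ blocked
At least one path is unblocked, so d-separation fails.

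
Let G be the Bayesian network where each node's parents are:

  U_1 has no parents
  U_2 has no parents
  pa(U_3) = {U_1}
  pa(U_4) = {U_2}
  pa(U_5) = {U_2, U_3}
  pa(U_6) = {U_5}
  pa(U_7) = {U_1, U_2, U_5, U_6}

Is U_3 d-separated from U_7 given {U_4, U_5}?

Enumerating the 4 paths from U_3 to U_7 and testing each for blocking by {U_4, U_5}:
  1. U_3 ← U_1 → U_7 — U_1:fork[open] ⇒ active
  2. U_3 → U_5 → U_7 — U_5:chain[blocks] ⇒ blocked
  3. U_3 → U_5 → U_6 → U_7 — U_5:chain[blocks]; U_6:chain[open] ⇒ blocked
  4. U_3 → U_5 ← U_2 → U_7 — U_5:collider[open]; U_2:fork[open] ⇒ active
Because an active path exists, U_3 and U_7 are not d-separated.

No — U_3 and U_7 are not d-separated given {U_4, U_5}.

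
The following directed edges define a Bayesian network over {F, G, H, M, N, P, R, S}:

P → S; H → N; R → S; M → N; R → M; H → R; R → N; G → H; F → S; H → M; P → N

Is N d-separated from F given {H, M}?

Yes

There are 6 undirected paths between N and F; checking each against the conditioning set {H, M}:
Path 1: N ← M ← H → R → S ← F
  M is a chain here and M is conditioned on, so the path is blocked at M.
Path 2: N ← M ← R → S ← F
  M is a chain here and M is conditioned on, so the path is blocked at M.
Path 3: N ← P → S ← F
  S is a collider here and neither S nor any of its descendants is conditioned on, so the collider stays closed — the path is blocked at S.
Path 4: N ← H → M ← R → S ← F
  H is a fork here and H is conditioned on, so the path is blocked at H.
Path 5: N ← H → R → S ← F
  H is a fork here and H is conditioned on, so the path is blocked at H.
Path 6: N ← R → S ← F
  S is a collider here and neither S nor any of its descendants is conditioned on, so the collider stays closed — the path is blocked at S.
Since every path is blocked, d-separation holds.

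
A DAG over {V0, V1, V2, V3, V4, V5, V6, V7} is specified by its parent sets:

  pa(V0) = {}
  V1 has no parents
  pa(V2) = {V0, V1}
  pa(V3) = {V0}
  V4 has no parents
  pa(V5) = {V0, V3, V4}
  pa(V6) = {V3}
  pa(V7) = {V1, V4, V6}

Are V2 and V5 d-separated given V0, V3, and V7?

There are 6 undirected paths between V2 and V5; checking each against the conditioning set {V0, V3, V7}:
  1. V2 ← V0 → V3 → V5 — V0:fork[blocks]; V3:chain[blocks] ⇒ blocked
  2. V2 ← V0 → V3 → V6 → V7 ← V4 → V5 — V0:fork[blocks]; V3:chain[blocks]; V6:chain[open]; V7:collider[open]; V4:fork[open] ⇒ blocked
  3. V2 ← V0 → V5 — V0:fork[blocks] ⇒ blocked
  4. V2 ← V1 → V7 ← V6 ← V3 ← V0 → V5 — V1:fork[open]; V7:collider[open]; V6:chain[open]; V3:chain[blocks]; V0:fork[blocks] ⇒ blocked
  5. V2 ← V1 → V7 ← V6 ← V3 → V5 — V1:fork[open]; V7:collider[open]; V6:chain[open]; V3:fork[blocks] ⇒ blocked
  6. V2 ← V1 → V7 ← V4 → V5 — V1:fork[open]; V7:collider[open]; V4:fork[open] ⇒ active
Because an active path exists, V2 and V5 are not d-separated.

No — V2 and V5 are not d-separated given {V0, V3, V7}.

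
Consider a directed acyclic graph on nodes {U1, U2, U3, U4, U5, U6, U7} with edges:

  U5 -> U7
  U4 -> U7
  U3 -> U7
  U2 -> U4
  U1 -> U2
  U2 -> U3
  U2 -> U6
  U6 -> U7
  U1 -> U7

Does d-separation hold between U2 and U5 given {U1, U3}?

Yes — U2 and U5 are d-separated given {U1, U3}.

We examine all 4 paths between U2 and U5:
Path 1: U2 → U6 → U7 ← U5
  U7 is a collider here and neither U7 nor any of its descendants is conditioned on, so the collider stays closed — the path is blocked at U7.
Path 2: U2 ← U1 → U7 ← U5
  U1 is a fork here and U1 is conditioned on, so the path is blocked at U1.
Path 3: U2 → U4 → U7 ← U5
  U7 is a collider here and neither U7 nor any of its descendants is conditioned on, so the collider stays closed — the path is blocked at U7.
Path 4: U2 → U3 → U7 ← U5
  U3 is a chain here and U3 is conditioned on, so the path is blocked at U3.
Since every path is blocked, d-separation holds.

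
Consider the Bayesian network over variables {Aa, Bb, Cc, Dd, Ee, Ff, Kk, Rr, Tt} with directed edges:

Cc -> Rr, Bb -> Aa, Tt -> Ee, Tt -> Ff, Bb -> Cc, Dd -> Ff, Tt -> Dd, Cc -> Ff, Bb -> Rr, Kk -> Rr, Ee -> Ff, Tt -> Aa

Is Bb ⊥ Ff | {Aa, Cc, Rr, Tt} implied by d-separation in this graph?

5 paths connect Bb and Ff; each must be blocked for d-separation to hold:
Path 1: Bb → Rr ← Cc → Ff
  Cc is a fork here and Cc is conditioned on, so the path is blocked at Cc.
Path 2: Bb → Aa ← Tt → Ee → Ff
  Tt is a fork here and Tt is conditioned on, so the path is blocked at Tt.
Path 3: Bb → Aa ← Tt → Ff
  Tt is a fork here and Tt is conditioned on, so the path is blocked at Tt.
Path 4: Bb → Aa ← Tt → Dd → Ff
  Tt is a fork here and Tt is conditioned on, so the path is blocked at Tt.
Path 5: Bb → Cc → Ff
  Cc is a chain here and Cc is conditioned on, so the path is blocked at Cc.
All paths are blocked; Bb ⊥ Ff | {Aa, Cc, Rr, Tt} holds.

Yes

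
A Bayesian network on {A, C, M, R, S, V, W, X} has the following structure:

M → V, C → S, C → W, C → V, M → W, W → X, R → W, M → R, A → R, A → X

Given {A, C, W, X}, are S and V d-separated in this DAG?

Enumerating the 4 paths from S to V and testing each for blocking by {A, C, W, X}:
  1. S ← C → W ← R ← M → V — C:fork[blocks]; W:collider[open]; R:chain[open]; M:fork[open] ⇒ blocked
  2. S ← C → W → X ← A → R ← M → V — C:fork[blocks]; W:chain[blocks]; X:collider[open]; A:fork[blocks]; R:collider[open]; M:fork[open] ⇒ blocked
  3. S ← C → W ← M → V — C:fork[blocks]; W:collider[open]; M:fork[open] ⇒ blocked
  4. S ← C → V — C:fork[blocks] ⇒ blocked
All paths are blocked; S ⊥ V | {A, C, W, X} holds.

Yes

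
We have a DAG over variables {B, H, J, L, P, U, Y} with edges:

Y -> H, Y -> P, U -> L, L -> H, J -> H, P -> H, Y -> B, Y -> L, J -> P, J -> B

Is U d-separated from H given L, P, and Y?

Yes

We examine all 6 paths between U and H:
  1. U → L → H — L:chain[blocks] ⇒ blocked
  2. U → L ← Y → B ← J → H — L:collider[open]; Y:fork[blocks]; B:collider[blocks]; J:fork[open] ⇒ blocked
  3. U → L ← Y → B ← J → P → H — L:collider[open]; Y:fork[blocks]; B:collider[blocks]; J:fork[open]; P:chain[blocks] ⇒ blocked
  4. U → L ← Y → H — L:collider[open]; Y:fork[blocks] ⇒ blocked
  5. U → L ← Y → P → H — L:collider[open]; Y:fork[blocks]; P:chain[blocks] ⇒ blocked
  6. U → L ← Y → P ← J → H — L:collider[open]; Y:fork[blocks]; P:collider[open]; J:fork[open] ⇒ blocked
Every path is blocked, so U and H are d-separated given {L, P, Y}.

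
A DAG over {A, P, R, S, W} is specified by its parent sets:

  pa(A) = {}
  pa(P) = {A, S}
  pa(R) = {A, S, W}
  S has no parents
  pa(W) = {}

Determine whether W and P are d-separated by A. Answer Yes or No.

Yes

There are 2 undirected paths between W and P; checking each against the conditioning set {A}:
  1. W → R ← A → P — R:collider[blocks]; A:fork[blocks] ⇒ blocked
  2. W → R ← S → P — R:collider[blocks]; S:fork[open] ⇒ blocked
Since every path is blocked, d-separation holds.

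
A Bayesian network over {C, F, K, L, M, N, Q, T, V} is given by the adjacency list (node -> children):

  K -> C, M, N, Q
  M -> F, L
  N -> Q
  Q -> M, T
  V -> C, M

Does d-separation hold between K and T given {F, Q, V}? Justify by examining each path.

4 paths connect K and T; each must be blocked for d-separation to hold:
Path 1: K → Q → T
  Q is a chain here and Q is conditioned on, so the path is blocked at Q.
Path 2: K → N → Q → T
  Q is a chain here and Q is conditioned on, so the path is blocked at Q.
Path 3: K → C ← V → M ← Q → T
  C is a collider here and neither C nor any of its descendants is conditioned on, so the collider stays closed — the path is blocked at C.
Path 4: K → M ← Q → T
  Q is a fork here and Q is conditioned on, so the path is blocked at Q.
All paths are blocked; K ⊥ T | {F, Q, V} holds.

Yes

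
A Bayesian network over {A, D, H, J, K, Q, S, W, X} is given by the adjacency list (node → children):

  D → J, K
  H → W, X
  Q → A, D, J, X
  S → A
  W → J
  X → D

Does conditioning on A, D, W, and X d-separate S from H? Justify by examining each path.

No — S and H are not d-separated given {A, D, W, X}.

Enumerating the 6 paths from S to H and testing each for blocking by {A, D, W, X}:
Path 1: S → A ← Q → X → D → J ← W ← H
  X is a chain here and X is conditioned on, so the path is blocked at X.
Path 2: S → A ← Q → X ← H
  A is a collider and A is conditioned on, which opens it; Q is a fork and Q is not conditioned on; X is a collider and X is conditioned on, which opens it — no node blocks this path, so it is active.
Path 3: S → A ← Q → J ← W ← H
  J is a collider here and neither J nor any of its descendants is conditioned on, so the collider stays closed — the path is blocked at J.
Path 4: S → A ← Q → J ← D ← X ← H
  J is a collider here and neither J nor any of its descendants is conditioned on, so the collider stays closed — the path is blocked at J.
Path 5: S → A ← Q → D ← X ← H
  X is a chain here and X is conditioned on, so the path is blocked at X.
Path 6: S → A ← Q → D → J ← W ← H
  D is a chain here and D is conditioned on, so the path is blocked at D.
Because an active path exists, S and H are not d-separated.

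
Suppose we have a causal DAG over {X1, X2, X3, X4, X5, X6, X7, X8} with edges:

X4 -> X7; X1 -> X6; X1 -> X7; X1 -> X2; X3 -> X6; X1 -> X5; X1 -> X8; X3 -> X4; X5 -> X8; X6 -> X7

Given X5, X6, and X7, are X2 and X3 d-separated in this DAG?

No

Enumerating the 4 paths from X2 to X3 and testing each for blocking by {X5, X6, X7}:
Path 1: X2 ← X1 → X6 → X7 ← X4 ← X3
  X6 is a chain here and X6 is conditioned on, so the path is blocked at X6.
Path 2: X2 ← X1 → X6 ← X3
  X1 is a fork and X1 is not conditioned on; X6 is a collider and X6 is conditioned on, which opens it — no node blocks this path, so it is active.
Path 3: X2 ← X1 → X7 ← X6 ← X3
  X6 is a chain here and X6 is conditioned on, so the path is blocked at X6.
Path 4: X2 ← X1 → X7 ← X4 ← X3
  X1 is a fork and X1 is not conditioned on; X7 is a collider and X7 is conditioned on, which opens it; X4 is a chain and X4 is not conditioned on — no node blocks this path, so it is active.
Since the path X2 ← X1 → X6 ← X3 is active, X2 and X3 are not d-separated given {X5, X6, X7}.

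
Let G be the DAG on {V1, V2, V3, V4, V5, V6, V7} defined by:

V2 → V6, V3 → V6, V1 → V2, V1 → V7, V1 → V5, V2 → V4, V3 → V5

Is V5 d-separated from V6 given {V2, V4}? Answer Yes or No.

We examine all 2 paths between V5 and V6:
Path 1: V5 ← V1 → V2 → V6
  V2 is a chain here and V2 is conditioned on, so the path is blocked at V2.
Path 2: V5 ← V3 → V6
  V3 is a fork and V3 is not conditioned on — no node blocks this path, so it is active.
Since the path V5 ← V3 → V6 is active, V5 and V6 are not d-separated given {V2, V4}.

No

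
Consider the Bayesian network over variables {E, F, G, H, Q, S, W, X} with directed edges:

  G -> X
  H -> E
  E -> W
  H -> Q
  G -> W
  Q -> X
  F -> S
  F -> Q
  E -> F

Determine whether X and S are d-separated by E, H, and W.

No

There are 4 undirected paths between X and S; checking each against the conditioning set {E, H, W}:
Path 1: X ← G → W ← E ← H → Q ← F → S
  E is a chain here and E is conditioned on, so the path is blocked at E.
Path 2: X ← G → W ← E → F → S
  E is a fork here and E is conditioned on, so the path is blocked at E.
Path 3: X ← Q ← H → E → F → S
  H is a fork here and H is conditioned on, so the path is blocked at H.
Path 4: X ← Q ← F → S
  Q is a chain and Q is not conditioned on; F is a fork and F is not conditioned on — no node blocks this path, so it is active.
Because an active path exists, X and S are not d-separated.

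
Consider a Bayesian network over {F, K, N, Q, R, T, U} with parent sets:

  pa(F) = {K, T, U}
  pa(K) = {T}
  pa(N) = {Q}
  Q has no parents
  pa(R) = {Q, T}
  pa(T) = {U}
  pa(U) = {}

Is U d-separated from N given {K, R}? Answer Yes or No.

3 paths connect U and N; each must be blocked for d-separation to hold:
Path 1: U → F ← K ← T → R ← Q → N
  F is a collider here and neither F nor any of its descendants is conditioned on, so the collider stays closed — the path is blocked at F.
Path 2: U → F ← T → R ← Q → N
  F is a collider here and neither F nor any of its descendants is conditioned on, so the collider stays closed — the path is blocked at F.
Path 3: U → T → R ← Q → N
  T is a chain and T is not conditioned on; R is a collider and R is conditioned on, which opens it; Q is a fork and Q is not conditioned on — no node blocks this path, so it is active.
Since the path U → T → R ← Q → N is active, U and N are not d-separated given {K, R}.

No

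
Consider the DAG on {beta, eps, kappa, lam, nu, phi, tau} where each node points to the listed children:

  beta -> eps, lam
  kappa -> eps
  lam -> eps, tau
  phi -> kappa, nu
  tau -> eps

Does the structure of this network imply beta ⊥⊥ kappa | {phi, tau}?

Yes

3 paths connect beta and kappa; each must be blocked for d-separation to hold:
Path 1: beta → eps ← kappa
  eps is a collider here and neither eps nor any of its descendants is conditioned on, so the collider stays closed — the path is blocked at eps.
Path 2: beta → lam → eps ← kappa
  eps is a collider here and neither eps nor any of its descendants is conditioned on, so the collider stays closed — the path is blocked at eps.
Path 3: beta → lam → tau → eps ← kappa
  tau is a chain here and tau is conditioned on, so the path is blocked at tau.
Every path is blocked, so beta and kappa are d-separated given {phi, tau}.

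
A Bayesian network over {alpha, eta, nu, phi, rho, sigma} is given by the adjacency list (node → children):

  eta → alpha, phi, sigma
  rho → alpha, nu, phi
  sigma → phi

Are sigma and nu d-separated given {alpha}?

There are 4 undirected paths between sigma and nu; checking each against the conditioning set {alpha}:
  1. sigma ← eta → phi ← rho → nu — eta:fork[open]; phi:collider[blocks]; rho:fork[open] ⇒ blocked
  2. sigma ← eta → alpha ← rho → nu — eta:fork[open]; alpha:collider[open]; rho:fork[open] ⇒ active
  3. sigma → phi ← eta → alpha ← rho → nu — phi:collider[blocks]; eta:fork[open]; alpha:collider[open]; rho:fork[open] ⇒ blocked
  4. sigma → phi ← rho → nu — phi:collider[blocks]; rho:fork[open] ⇒ blocked
Because an active path exists, sigma and nu are not d-separated.

No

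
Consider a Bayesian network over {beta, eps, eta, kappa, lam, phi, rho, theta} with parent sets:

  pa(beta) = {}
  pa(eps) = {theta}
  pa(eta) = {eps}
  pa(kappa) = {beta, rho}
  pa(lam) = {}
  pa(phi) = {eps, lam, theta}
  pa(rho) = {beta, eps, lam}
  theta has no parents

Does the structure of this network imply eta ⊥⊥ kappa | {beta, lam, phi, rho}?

Enumerating the 6 paths from eta to kappa and testing each for blocking by {beta, lam, phi, rho}:
Path 1: eta ← eps ← theta → phi ← lam → rho ← beta → kappa
  lam is a fork here and lam is conditioned on, so the path is blocked at lam.
Path 2: eta ← eps ← theta → phi ← lam → rho → kappa
  lam is a fork here and lam is conditioned on, so the path is blocked at lam.
Path 3: eta ← eps → rho ← beta → kappa
  beta is a fork here and beta is conditioned on, so the path is blocked at beta.
Path 4: eta ← eps → rho → kappa
  rho is a chain here and rho is conditioned on, so the path is blocked at rho.
Path 5: eta ← eps → phi ← lam → rho ← beta → kappa
  lam is a fork here and lam is conditioned on, so the path is blocked at lam.
Path 6: eta ← eps → phi ← lam → rho → kappa
  lam is a fork here and lam is conditioned on, so the path is blocked at lam.
Since every path is blocked, d-separation holds.

Yes — eta and kappa are d-separated given {beta, lam, phi, rho}.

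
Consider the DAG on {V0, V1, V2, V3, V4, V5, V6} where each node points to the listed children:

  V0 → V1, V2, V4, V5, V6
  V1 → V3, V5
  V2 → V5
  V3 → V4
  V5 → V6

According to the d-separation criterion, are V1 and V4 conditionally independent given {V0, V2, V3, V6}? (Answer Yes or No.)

Yes

5 paths connect V1 and V4; each must be blocked for d-separation to hold:
Path 1: V1 ← V0 → V4
  V0 is a fork here and V0 is conditioned on, so the path is blocked at V0.
Path 2: V1 → V3 → V4
  V3 is a chain here and V3 is conditioned on, so the path is blocked at V3.
Path 3: V1 → V5 ← V0 → V4
  V0 is a fork here and V0 is conditioned on, so the path is blocked at V0.
Path 4: V1 → V5 ← V2 ← V0 → V4
  V2 is a chain here and V2 is conditioned on, so the path is blocked at V2.
Path 5: V1 → V5 → V6 ← V0 → V4
  V0 is a fork here and V0 is conditioned on, so the path is blocked at V0.
Every path is blocked, so V1 and V4 are d-separated given {V0, V2, V3, V6}.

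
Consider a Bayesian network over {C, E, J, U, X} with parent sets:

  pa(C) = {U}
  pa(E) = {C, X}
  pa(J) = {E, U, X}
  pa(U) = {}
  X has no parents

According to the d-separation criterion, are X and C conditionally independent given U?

There are 4 undirected paths between X and C; checking each against the conditioning set {U}:
Path 1: X → E ← C
  E is a collider here and neither E nor any of its descendants is conditioned on, so the collider stays closed — the path is blocked at E.
Path 2: X → E → J ← U → C
  J is a collider here and neither J nor any of its descendants is conditioned on, so the collider stays closed — the path is blocked at J.
Path 3: X → J ← U → C
  J is a collider here and neither J nor any of its descendants is conditioned on, so the collider stays closed — the path is blocked at J.
Path 4: X → J ← E ← C
  J is a collider here and neither J nor any of its descendants is conditioned on, so the collider stays closed — the path is blocked at J.
Since every path is blocked, d-separation holds.

Yes — X and C are d-separated given {U}.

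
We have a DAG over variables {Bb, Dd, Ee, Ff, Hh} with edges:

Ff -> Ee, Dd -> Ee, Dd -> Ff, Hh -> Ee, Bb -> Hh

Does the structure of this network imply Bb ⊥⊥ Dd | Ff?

Enumerating the 2 paths from Bb to Dd and testing each for blocking by {Ff}:
Path 1: Bb → Hh → Ee ← Dd
  Ee is a collider here and neither Ee nor any of its descendants is conditioned on, so the collider stays closed — the path is blocked at Ee.
Path 2: Bb → Hh → Ee ← Ff ← Dd
  Ee is a collider here and neither Ee nor any of its descendants is conditioned on, so the collider stays closed — the path is blocked at Ee.
Since every path is blocked, d-separation holds.

Yes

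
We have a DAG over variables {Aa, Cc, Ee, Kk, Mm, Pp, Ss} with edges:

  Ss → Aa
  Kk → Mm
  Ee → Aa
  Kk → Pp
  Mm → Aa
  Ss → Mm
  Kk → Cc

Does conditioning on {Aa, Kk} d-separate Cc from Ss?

There are 2 undirected paths between Cc and Ss; checking each against the conditioning set {Aa, Kk}:
Path 1: Cc ← Kk → Mm → Aa ← Ss
  Kk is a fork here and Kk is conditioned on, so the path is blocked at Kk.
Path 2: Cc ← Kk → Mm ← Ss
  Kk is a fork here and Kk is conditioned on, so the path is blocked at Kk.
All paths are blocked; Cc ⊥ Ss | {Aa, Kk} holds.

Yes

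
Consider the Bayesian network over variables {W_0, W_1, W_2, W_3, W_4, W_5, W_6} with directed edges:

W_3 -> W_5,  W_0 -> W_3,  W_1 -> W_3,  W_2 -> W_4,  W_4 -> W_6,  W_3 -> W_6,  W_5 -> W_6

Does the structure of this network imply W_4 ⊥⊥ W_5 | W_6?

No

There are 2 undirected paths between W_4 and W_5; checking each against the conditioning set {W_6}:
  1. W_4 → W_6 ← W_5 — W_6:collider[open] ⇒ active
  2. W_4 → W_6 ← W_3 → W_5 — W_6:collider[open]; W_3:fork[open] ⇒ active
Because an active path exists, W_4 and W_5 are not d-separated.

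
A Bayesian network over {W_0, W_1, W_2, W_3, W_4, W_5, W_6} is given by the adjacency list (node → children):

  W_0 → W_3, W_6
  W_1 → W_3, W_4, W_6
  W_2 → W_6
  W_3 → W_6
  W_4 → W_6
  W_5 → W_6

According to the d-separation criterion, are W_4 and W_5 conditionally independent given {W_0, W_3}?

4 paths connect W_4 and W_5; each must be blocked for d-separation to hold:
Path 1: W_4 ← W_1 → W_6 ← W_5
  W_6 is a collider here and neither W_6 nor any of its descendants is conditioned on, so the collider stays closed — the path is blocked at W_6.
Path 2: W_4 ← W_1 → W_3 → W_6 ← W_5
  W_3 is a chain here and W_3 is conditioned on, so the path is blocked at W_3.
Path 3: W_4 ← W_1 → W_3 ← W_0 → W_6 ← W_5
  W_0 is a fork here and W_0 is conditioned on, so the path is blocked at W_0.
Path 4: W_4 → W_6 ← W_5
  W_6 is a collider here and neither W_6 nor any of its descendants is conditioned on, so the collider stays closed — the path is blocked at W_6.
Every path is blocked, so W_4 and W_5 are d-separated given {W_0, W_3}.

Yes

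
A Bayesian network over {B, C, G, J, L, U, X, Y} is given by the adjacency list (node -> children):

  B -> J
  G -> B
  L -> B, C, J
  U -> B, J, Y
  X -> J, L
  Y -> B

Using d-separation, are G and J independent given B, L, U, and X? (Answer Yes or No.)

We examine all 5 paths between G and J:
Path 1: G → B ← U → J
  U is a fork here and U is conditioned on, so the path is blocked at U.
Path 2: G → B ← L ← X → J
  L is a chain here and L is conditioned on, so the path is blocked at L.
Path 3: G → B ← L → J
  L is a fork here and L is conditioned on, so the path is blocked at L.
Path 4: G → B → J
  B is a chain here and B is conditioned on, so the path is blocked at B.
Path 5: G → B ← Y ← U → J
  U is a fork here and U is conditioned on, so the path is blocked at U.
All paths are blocked; G ⊥ J | {B, L, U, X} holds.

Yes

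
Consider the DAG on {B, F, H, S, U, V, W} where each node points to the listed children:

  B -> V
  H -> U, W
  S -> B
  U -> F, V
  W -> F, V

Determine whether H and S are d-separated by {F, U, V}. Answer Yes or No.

No

We examine all 4 paths between H and S:
Path 1: H → U → V ← B ← S
  U is a chain here and U is conditioned on, so the path is blocked at U.
Path 2: H → U → F ← W → V ← B ← S
  U is a chain here and U is conditioned on, so the path is blocked at U.
Path 3: H → W → V ← B ← S
  W is a chain and W is not conditioned on; V is a collider and V is conditioned on, which opens it; B is a chain and B is not conditioned on — no node blocks this path, so it is active.
Path 4: H → W → F ← U → V ← B ← S
  U is a fork here and U is conditioned on, so the path is blocked at U.
Since the path H → W → V ← B ← S is active, H and S are not d-separated given {F, U, V}.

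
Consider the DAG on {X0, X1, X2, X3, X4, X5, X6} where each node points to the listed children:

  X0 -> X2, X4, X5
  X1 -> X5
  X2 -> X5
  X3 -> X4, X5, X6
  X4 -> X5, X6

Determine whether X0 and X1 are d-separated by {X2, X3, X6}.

Yes — X0 and X1 are d-separated given {X2, X3, X6}.

5 paths connect X0 and X1; each must be blocked for d-separation to hold:
Path 1: X0 → X4 ← X3 → X5 ← X1
  X3 is a fork here and X3 is conditioned on, so the path is blocked at X3.
Path 2: X0 → X4 → X6 ← X3 → X5 ← X1
  X3 is a fork here and X3 is conditioned on, so the path is blocked at X3.
Path 3: X0 → X4 → X5 ← X1
  X5 is a collider here and neither X5 nor any of its descendants is conditioned on, so the collider stays closed — the path is blocked at X5.
Path 4: X0 → X2 → X5 ← X1
  X2 is a chain here and X2 is conditioned on, so the path is blocked at X2.
Path 5: X0 → X5 ← X1
  X5 is a collider here and neither X5 nor any of its descendants is conditioned on, so the collider stays closed — the path is blocked at X5.
Since every path is blocked, d-separation holds.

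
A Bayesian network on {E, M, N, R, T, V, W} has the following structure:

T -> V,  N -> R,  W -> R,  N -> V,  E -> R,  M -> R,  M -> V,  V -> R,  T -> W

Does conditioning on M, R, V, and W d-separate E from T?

No — E and T are not d-separated given {M, R, V, W}.

4 paths connect E and T; each must be blocked for d-separation to hold:
  1. E → R ← M → V ← T — R:collider[open]; M:fork[blocks]; V:collider[open] ⇒ blocked
  2. E → R ← N → V ← T — R:collider[open]; N:fork[open]; V:collider[open] ⇒ active
  3. E → R ← V ← T — R:collider[open]; V:chain[blocks] ⇒ blocked
  4. E → R ← W ← T — R:collider[open]; W:chain[blocks] ⇒ blocked
Because an active path exists, E and T are not d-separated.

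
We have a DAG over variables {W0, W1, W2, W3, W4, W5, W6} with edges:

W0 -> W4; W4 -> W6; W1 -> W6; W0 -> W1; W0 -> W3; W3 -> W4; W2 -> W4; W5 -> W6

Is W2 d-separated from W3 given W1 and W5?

We examine all 3 paths between W2 and W3:
Path 1: W2 → W4 → W6 ← W1 ← W0 → W3
  W6 is a collider here and neither W6 nor any of its descendants is conditioned on, so the collider stays closed — the path is blocked at W6.
Path 2: W2 → W4 ← W0 → W3
  W4 is a collider here and neither W4 nor any of its descendants is conditioned on, so the collider stays closed — the path is blocked at W4.
Path 3: W2 → W4 ← W3
  W4 is a collider here and neither W4 nor any of its descendants is conditioned on, so the collider stays closed — the path is blocked at W4.
All paths are blocked; W2 ⊥ W3 | {W1, W5} holds.

Yes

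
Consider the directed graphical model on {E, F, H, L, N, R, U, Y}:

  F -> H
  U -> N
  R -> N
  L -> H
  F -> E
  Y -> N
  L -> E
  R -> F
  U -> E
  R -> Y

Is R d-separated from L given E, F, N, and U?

Yes

Enumerating the 6 paths from R to L and testing each for blocking by {E, F, N, U}:
Path 1: R → N ← U → E ← L
  U is a fork here and U is conditioned on, so the path is blocked at U.
Path 2: R → N ← U → E ← F → H ← L
  U is a fork here and U is conditioned on, so the path is blocked at U.
Path 3: R → Y → N ← U → E ← L
  U is a fork here and U is conditioned on, so the path is blocked at U.
Path 4: R → Y → N ← U → E ← F → H ← L
  U is a fork here and U is conditioned on, so the path is blocked at U.
Path 5: R → F → E ← L
  F is a chain here and F is conditioned on, so the path is blocked at F.
Path 6: R → F → H ← L
  F is a chain here and F is conditioned on, so the path is blocked at F.
Every path is blocked, so R and L are d-separated given {E, F, N, U}.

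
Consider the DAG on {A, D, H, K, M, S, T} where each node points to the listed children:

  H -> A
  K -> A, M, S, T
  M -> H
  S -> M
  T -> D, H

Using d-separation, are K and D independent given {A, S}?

No

4 paths connect K and D; each must be blocked for d-separation to hold:
Path 1: K → A ← H ← T → D
  A is a collider and A is conditioned on, which opens it; H is a chain and H is not conditioned on; T is a fork and T is not conditioned on — no node blocks this path, so it is active.
Path 2: K → T → D
  T is a chain and T is not conditioned on — no node blocks this path, so it is active.
Path 3: K → S → M → H ← T → D
  S is a chain here and S is conditioned on, so the path is blocked at S.
Path 4: K → M → H ← T → D
  M is a chain and M is not conditioned on; H is a collider and its descendant A is conditioned on, which opens it; T is a fork and T is not conditioned on — no node blocks this path, so it is active.
Since the path K → A ← H ← T → D is active, K and D are not d-separated given {A, S}.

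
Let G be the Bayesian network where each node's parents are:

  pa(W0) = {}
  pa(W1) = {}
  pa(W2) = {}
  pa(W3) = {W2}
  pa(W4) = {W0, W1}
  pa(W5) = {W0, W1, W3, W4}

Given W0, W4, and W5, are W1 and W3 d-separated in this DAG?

Enumerating the 3 paths from W1 to W3 and testing each for blocking by {W0, W4, W5}:
  1. W1 → W5 ← W3 — W5:collider[open] ⇒ active
  2. W1 → W4 → W5 ← W3 — W4:chain[blocks]; W5:collider[open] ⇒ blocked
  3. W1 → W4 ← W0 → W5 ← W3 — W4:collider[open]; W0:fork[blocks]; W5:collider[open] ⇒ blocked
At least one path is unblocked, so d-separation fails.

No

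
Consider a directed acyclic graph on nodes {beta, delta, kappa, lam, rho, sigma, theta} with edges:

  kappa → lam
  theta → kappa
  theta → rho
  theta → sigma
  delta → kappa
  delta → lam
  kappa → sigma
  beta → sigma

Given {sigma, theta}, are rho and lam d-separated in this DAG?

Yes

We examine all 4 paths between rho and lam:
Path 1: rho ← theta → kappa ← delta → lam
  theta is a fork here and theta is conditioned on, so the path is blocked at theta.
Path 2: rho ← theta → kappa → lam
  theta is a fork here and theta is conditioned on, so the path is blocked at theta.
Path 3: rho ← theta → sigma ← kappa ← delta → lam
  theta is a fork here and theta is conditioned on, so the path is blocked at theta.
Path 4: rho ← theta → sigma ← kappa → lam
  theta is a fork here and theta is conditioned on, so the path is blocked at theta.
Since every path is blocked, d-separation holds.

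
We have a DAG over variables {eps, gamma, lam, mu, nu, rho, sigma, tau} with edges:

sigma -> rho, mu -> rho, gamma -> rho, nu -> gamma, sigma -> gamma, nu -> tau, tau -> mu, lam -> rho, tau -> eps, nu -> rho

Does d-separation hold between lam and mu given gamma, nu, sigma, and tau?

Yes — lam and mu are d-separated given {gamma, nu, sigma, tau}.

Enumerating the 4 paths from lam to mu and testing each for blocking by {gamma, nu, sigma, tau}:
Path 1: lam → rho ← mu
  rho is a collider here and neither rho nor any of its descendants is conditioned on, so the collider stays closed — the path is blocked at rho.
Path 2: lam → rho ← sigma → gamma ← nu → tau → mu
  rho is a collider here and neither rho nor any of its descendants is conditioned on, so the collider stays closed — the path is blocked at rho.
Path 3: lam → rho ← gamma ← nu → tau → mu
  rho is a collider here and neither rho nor any of its descendants is conditioned on, so the collider stays closed — the path is blocked at rho.
Path 4: lam → rho ← nu → tau → mu
  rho is a collider here and neither rho nor any of its descendants is conditioned on, so the collider stays closed — the path is blocked at rho.
Every path is blocked, so lam and mu are d-separated given {gamma, nu, sigma, tau}.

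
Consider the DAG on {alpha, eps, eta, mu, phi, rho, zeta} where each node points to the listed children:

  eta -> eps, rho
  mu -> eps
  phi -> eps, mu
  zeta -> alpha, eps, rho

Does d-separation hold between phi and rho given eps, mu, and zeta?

There are 4 undirected paths between phi and rho; checking each against the conditioning set {eps, mu, zeta}:
Path 1: phi → mu → eps ← eta → rho
  mu is a chain here and mu is conditioned on, so the path is blocked at mu.
Path 2: phi → mu → eps ← zeta → rho
  mu is a chain here and mu is conditioned on, so the path is blocked at mu.
Path 3: phi → eps ← eta → rho
  eps is a collider and eps is conditioned on, which opens it; eta is a fork and eta is not conditioned on — no node blocks this path, so it is active.
Path 4: phi → eps ← zeta → rho
  zeta is a fork here and zeta is conditioned on, so the path is blocked at zeta.
At least one path is unblocked, so d-separation fails.

No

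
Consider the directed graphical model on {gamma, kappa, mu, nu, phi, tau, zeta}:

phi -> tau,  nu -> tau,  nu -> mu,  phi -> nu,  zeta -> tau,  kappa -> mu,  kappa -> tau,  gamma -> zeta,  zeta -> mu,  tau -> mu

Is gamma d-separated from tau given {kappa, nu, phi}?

No — gamma and tau are not d-separated given {kappa, nu, phi}.

We examine all 5 paths between gamma and tau:
Path 1: gamma → zeta → tau
  zeta is a chain and zeta is not conditioned on — no node blocks this path, so it is active.
Path 2: gamma → zeta → mu ← kappa → tau
  mu is a collider here and neither mu nor any of its descendants is conditioned on, so the collider stays closed — the path is blocked at mu.
Path 3: gamma → zeta → mu ← nu ← phi → tau
  mu is a collider here and neither mu nor any of its descendants is conditioned on, so the collider stays closed — the path is blocked at mu.
Path 4: gamma → zeta → mu ← nu → tau
  mu is a collider here and neither mu nor any of its descendants is conditioned on, so the collider stays closed — the path is blocked at mu.
Path 5: gamma → zeta → mu ← tau
  mu is a collider here and neither mu nor any of its descendants is conditioned on, so the collider stays closed — the path is blocked at mu.
Since the path gamma → zeta → tau is active, gamma and tau are not d-separated given {kappa, nu, phi}.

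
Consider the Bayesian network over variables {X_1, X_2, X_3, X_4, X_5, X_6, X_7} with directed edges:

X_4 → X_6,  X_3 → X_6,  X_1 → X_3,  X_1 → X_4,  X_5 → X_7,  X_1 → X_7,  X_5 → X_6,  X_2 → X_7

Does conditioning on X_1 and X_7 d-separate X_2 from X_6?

3 paths connect X_2 and X_6; each must be blocked for d-separation to hold:
Path 1: X_2 → X_7 ← X_1 → X_4 → X_6
  X_1 is a fork here and X_1 is conditioned on, so the path is blocked at X_1.
Path 2: X_2 → X_7 ← X_1 → X_3 → X_6
  X_1 is a fork here and X_1 is conditioned on, so the path is blocked at X_1.
Path 3: X_2 → X_7 ← X_5 → X_6
  X_7 is a collider and X_7 is conditioned on, which opens it; X_5 is a fork and X_5 is not conditioned on — no node blocks this path, so it is active.
At least one path is unblocked, so d-separation fails.

No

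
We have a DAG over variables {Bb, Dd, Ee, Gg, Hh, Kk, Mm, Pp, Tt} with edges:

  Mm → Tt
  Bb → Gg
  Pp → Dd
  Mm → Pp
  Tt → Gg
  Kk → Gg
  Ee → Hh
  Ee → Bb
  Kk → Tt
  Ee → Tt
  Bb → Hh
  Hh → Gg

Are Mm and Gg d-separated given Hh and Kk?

6 paths connect Mm and Gg; each must be blocked for d-separation to hold:
Path 1: Mm → Tt ← Kk → Gg
  Tt is a collider here and neither Tt nor any of its descendants is conditioned on, so the collider stays closed — the path is blocked at Tt.
Path 2: Mm → Tt → Gg
  Tt is a chain and Tt is not conditioned on — no node blocks this path, so it is active.
Path 3: Mm → Tt ← Ee → Bb → Gg
  Tt is a collider here and neither Tt nor any of its descendants is conditioned on, so the collider stays closed — the path is blocked at Tt.
Path 4: Mm → Tt ← Ee → Bb → Hh → Gg
  Tt is a collider here and neither Tt nor any of its descendants is conditioned on, so the collider stays closed — the path is blocked at Tt.
Path 5: Mm → Tt ← Ee → Hh ← Bb → Gg
  Tt is a collider here and neither Tt nor any of its descendants is conditioned on, so the collider stays closed — the path is blocked at Tt.
Path 6: Mm → Tt ← Ee → Hh → Gg
  Tt is a collider here and neither Tt nor any of its descendants is conditioned on, so the collider stays closed — the path is blocked at Tt.
At least one path is unblocked, so d-separation fails.

No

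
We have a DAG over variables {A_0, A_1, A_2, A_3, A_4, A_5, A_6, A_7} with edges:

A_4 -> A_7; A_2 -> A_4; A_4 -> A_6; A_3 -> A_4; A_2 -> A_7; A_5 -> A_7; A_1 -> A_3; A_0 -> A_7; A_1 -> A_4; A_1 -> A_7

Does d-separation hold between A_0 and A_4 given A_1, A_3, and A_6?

There are 4 undirected paths between A_0 and A_4; checking each against the conditioning set {A_1, A_3, A_6}:
Path 1: A_0 → A_7 ← A_4
  A_7 is a collider here and neither A_7 nor any of its descendants is conditioned on, so the collider stays closed — the path is blocked at A_7.
Path 2: A_0 → A_7 ← A_1 → A_4
  A_7 is a collider here and neither A_7 nor any of its descendants is conditioned on, so the collider stays closed — the path is blocked at A_7.
Path 3: A_0 → A_7 ← A_1 → A_3 → A_4
  A_7 is a collider here and neither A_7 nor any of its descendants is conditioned on, so the collider stays closed — the path is blocked at A_7.
Path 4: A_0 → A_7 ← A_2 → A_4
  A_7 is a collider here and neither A_7 nor any of its descendants is conditioned on, so the collider stays closed — the path is blocked at A_7.
Every path is blocked, so A_0 and A_4 are d-separated given {A_1, A_3, A_6}.

Yes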